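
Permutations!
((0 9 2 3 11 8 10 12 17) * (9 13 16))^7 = (0 8 9 17 11 16 12 3 13 10 2)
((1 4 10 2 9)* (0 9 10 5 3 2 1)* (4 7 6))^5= ((0 9)(1 7 6 4 5 3 2 10))^5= (0 9)(1 3 6 10 5 7 2 4)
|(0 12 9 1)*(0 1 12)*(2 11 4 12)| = |(2 11 4 12 9)| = 5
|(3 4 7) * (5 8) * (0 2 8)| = |(0 2 8 5)(3 4 7)| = 12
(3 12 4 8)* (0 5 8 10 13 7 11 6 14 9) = (0 5 8 3 12 4 10 13 7 11 6 14 9) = [5, 1, 2, 12, 10, 8, 14, 11, 3, 0, 13, 6, 4, 7, 9]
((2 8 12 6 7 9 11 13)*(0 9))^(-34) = (0 11 2 12 7 9 13 8 6)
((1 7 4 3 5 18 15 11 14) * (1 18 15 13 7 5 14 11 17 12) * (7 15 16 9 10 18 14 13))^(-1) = (1 12 17 15 13 3 4 7 18 10 9 16 5)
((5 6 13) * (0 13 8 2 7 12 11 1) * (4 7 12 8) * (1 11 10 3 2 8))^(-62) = (0 13 5 6 4 7 1)(2 10)(3 12)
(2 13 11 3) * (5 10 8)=[0, 1, 13, 2, 4, 10, 6, 7, 5, 9, 8, 3, 12, 11]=(2 13 11 3)(5 10 8)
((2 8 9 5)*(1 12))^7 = (1 12)(2 5 9 8)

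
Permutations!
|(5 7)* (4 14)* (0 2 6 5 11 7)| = 4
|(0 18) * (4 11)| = 2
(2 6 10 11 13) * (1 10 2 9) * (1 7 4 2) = [0, 10, 6, 3, 2, 5, 1, 4, 8, 7, 11, 13, 12, 9] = (1 10 11 13 9 7 4 2 6)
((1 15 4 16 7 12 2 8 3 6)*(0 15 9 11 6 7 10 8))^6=(0 3 4 12 10)(1 11)(2 8 15 7 16)(6 9)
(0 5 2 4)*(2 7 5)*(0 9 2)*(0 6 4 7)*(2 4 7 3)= (0 6 7 5)(2 3)(4 9)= [6, 1, 3, 2, 9, 0, 7, 5, 8, 4]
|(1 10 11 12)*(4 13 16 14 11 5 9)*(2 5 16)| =|(1 10 16 14 11 12)(2 5 9 4 13)| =30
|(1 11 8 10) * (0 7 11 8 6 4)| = 15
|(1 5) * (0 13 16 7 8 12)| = |(0 13 16 7 8 12)(1 5)| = 6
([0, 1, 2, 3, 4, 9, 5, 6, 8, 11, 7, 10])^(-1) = (5 6 7 10 11 9)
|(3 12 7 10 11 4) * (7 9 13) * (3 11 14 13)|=12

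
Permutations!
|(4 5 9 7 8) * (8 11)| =|(4 5 9 7 11 8)| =6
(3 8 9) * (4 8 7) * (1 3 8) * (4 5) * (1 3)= (3 7 5 4)(8 9)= [0, 1, 2, 7, 3, 4, 6, 5, 9, 8]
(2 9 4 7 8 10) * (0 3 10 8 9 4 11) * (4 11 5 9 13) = (0 3 10 2 11)(4 7 13)(5 9) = [3, 1, 11, 10, 7, 9, 6, 13, 8, 5, 2, 0, 12, 4]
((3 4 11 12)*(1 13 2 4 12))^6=((1 13 2 4 11)(3 12))^6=(1 13 2 4 11)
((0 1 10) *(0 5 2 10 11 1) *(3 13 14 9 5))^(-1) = (1 11)(2 5 9 14 13 3 10)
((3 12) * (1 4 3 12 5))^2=((12)(1 4 3 5))^2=(12)(1 3)(4 5)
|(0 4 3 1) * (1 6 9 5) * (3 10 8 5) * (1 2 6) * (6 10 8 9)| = 9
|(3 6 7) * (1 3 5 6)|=6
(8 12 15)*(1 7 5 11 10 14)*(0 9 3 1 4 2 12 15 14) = [9, 7, 12, 1, 2, 11, 6, 5, 15, 3, 0, 10, 14, 13, 4, 8] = (0 9 3 1 7 5 11 10)(2 12 14 4)(8 15)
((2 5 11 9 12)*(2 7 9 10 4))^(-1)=((2 5 11 10 4)(7 9 12))^(-1)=(2 4 10 11 5)(7 12 9)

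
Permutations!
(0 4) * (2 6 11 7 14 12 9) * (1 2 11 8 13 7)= (0 4)(1 2 6 8 13 7 14 12 9 11)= [4, 2, 6, 3, 0, 5, 8, 14, 13, 11, 10, 1, 9, 7, 12]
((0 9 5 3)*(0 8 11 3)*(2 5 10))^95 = (3 11 8)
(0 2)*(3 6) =(0 2)(3 6) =[2, 1, 0, 6, 4, 5, 3]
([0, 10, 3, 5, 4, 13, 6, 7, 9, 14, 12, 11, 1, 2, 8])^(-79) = [0, 12, 3, 5, 4, 13, 6, 7, 14, 8, 1, 11, 10, 2, 9]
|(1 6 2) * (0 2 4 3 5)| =|(0 2 1 6 4 3 5)| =7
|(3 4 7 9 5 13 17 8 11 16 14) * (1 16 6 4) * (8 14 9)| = 40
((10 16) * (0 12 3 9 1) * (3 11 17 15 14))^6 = (0 3 17)(1 14 11)(9 15 12)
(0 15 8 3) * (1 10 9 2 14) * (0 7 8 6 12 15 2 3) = (0 2 14 1 10 9 3 7 8)(6 12 15) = [2, 10, 14, 7, 4, 5, 12, 8, 0, 3, 9, 11, 15, 13, 1, 6]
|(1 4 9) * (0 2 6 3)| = 12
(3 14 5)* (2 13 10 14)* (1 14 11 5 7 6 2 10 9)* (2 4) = (1 14 7 6 4 2 13 9)(3 10 11 5) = [0, 14, 13, 10, 2, 3, 4, 6, 8, 1, 11, 5, 12, 9, 7]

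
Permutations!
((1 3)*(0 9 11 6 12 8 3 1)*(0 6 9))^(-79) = ((3 6 12 8)(9 11))^(-79) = (3 6 12 8)(9 11)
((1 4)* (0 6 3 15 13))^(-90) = ((0 6 3 15 13)(1 4))^(-90) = (15)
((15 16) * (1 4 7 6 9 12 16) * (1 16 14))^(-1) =(1 14 12 9 6 7 4)(15 16)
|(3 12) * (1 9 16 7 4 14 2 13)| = |(1 9 16 7 4 14 2 13)(3 12)| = 8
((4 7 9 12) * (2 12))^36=(2 12 4 7 9)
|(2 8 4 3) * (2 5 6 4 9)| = 12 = |(2 8 9)(3 5 6 4)|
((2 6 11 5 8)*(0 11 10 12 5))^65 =((0 11)(2 6 10 12 5 8))^65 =(0 11)(2 8 5 12 10 6)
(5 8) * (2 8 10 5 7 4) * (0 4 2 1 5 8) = (0 4 1 5 10 8 7 2) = [4, 5, 0, 3, 1, 10, 6, 2, 7, 9, 8]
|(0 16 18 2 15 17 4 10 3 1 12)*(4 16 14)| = |(0 14 4 10 3 1 12)(2 15 17 16 18)| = 35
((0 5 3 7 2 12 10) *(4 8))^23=((0 5 3 7 2 12 10)(4 8))^23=(0 3 2 10 5 7 12)(4 8)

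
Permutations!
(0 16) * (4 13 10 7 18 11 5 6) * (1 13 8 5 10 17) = [16, 13, 2, 3, 8, 6, 4, 18, 5, 9, 7, 10, 12, 17, 14, 15, 0, 1, 11] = (0 16)(1 13 17)(4 8 5 6)(7 18 11 10)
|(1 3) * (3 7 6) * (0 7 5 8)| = |(0 7 6 3 1 5 8)| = 7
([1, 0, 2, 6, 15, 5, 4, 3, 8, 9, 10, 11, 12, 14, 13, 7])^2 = (3 4 7 6 15)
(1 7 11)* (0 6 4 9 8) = (0 6 4 9 8)(1 7 11) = [6, 7, 2, 3, 9, 5, 4, 11, 0, 8, 10, 1]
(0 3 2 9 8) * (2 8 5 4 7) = (0 3 8)(2 9 5 4 7) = [3, 1, 9, 8, 7, 4, 6, 2, 0, 5]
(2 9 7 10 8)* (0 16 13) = (0 16 13)(2 9 7 10 8) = [16, 1, 9, 3, 4, 5, 6, 10, 2, 7, 8, 11, 12, 0, 14, 15, 13]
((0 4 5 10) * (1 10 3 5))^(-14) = ((0 4 1 10)(3 5))^(-14) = (0 1)(4 10)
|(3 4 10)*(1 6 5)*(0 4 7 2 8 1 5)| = |(0 4 10 3 7 2 8 1 6)| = 9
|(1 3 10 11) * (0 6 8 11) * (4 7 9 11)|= |(0 6 8 4 7 9 11 1 3 10)|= 10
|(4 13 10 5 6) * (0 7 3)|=|(0 7 3)(4 13 10 5 6)|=15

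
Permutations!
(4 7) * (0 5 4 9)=(0 5 4 7 9)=[5, 1, 2, 3, 7, 4, 6, 9, 8, 0]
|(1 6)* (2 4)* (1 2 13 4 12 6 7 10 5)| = |(1 7 10 5)(2 12 6)(4 13)| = 12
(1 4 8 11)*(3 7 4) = [0, 3, 2, 7, 8, 5, 6, 4, 11, 9, 10, 1] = (1 3 7 4 8 11)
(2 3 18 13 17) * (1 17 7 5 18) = (1 17 2 3)(5 18 13 7) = [0, 17, 3, 1, 4, 18, 6, 5, 8, 9, 10, 11, 12, 7, 14, 15, 16, 2, 13]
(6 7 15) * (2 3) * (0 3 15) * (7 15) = (0 3 2 7)(6 15) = [3, 1, 7, 2, 4, 5, 15, 0, 8, 9, 10, 11, 12, 13, 14, 6]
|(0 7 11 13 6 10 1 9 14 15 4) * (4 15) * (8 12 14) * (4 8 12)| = |(15)(0 7 11 13 6 10 1 9 12 14 8 4)| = 12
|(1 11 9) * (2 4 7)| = 3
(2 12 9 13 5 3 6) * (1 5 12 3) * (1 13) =(1 5 13 12 9)(2 3 6) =[0, 5, 3, 6, 4, 13, 2, 7, 8, 1, 10, 11, 9, 12]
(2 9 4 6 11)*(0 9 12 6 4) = (0 9)(2 12 6 11) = [9, 1, 12, 3, 4, 5, 11, 7, 8, 0, 10, 2, 6]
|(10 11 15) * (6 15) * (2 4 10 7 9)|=|(2 4 10 11 6 15 7 9)|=8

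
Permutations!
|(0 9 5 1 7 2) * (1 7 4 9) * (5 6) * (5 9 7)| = |(0 1 4 7 2)(6 9)| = 10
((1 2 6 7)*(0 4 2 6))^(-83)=(0 4 2)(1 6 7)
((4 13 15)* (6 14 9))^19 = ((4 13 15)(6 14 9))^19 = (4 13 15)(6 14 9)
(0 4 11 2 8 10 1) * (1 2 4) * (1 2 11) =[2, 0, 8, 3, 1, 5, 6, 7, 10, 9, 11, 4] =(0 2 8 10 11 4 1)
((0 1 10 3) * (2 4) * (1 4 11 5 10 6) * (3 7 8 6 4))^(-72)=((0 3)(1 4 2 11 5 10 7 8 6))^(-72)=(11)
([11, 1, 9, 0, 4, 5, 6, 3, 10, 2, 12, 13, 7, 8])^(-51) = [12, 1, 9, 10, 4, 5, 6, 8, 0, 2, 11, 7, 13, 3]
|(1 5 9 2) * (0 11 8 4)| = 4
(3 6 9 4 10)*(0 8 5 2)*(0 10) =(0 8 5 2 10 3 6 9 4) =[8, 1, 10, 6, 0, 2, 9, 7, 5, 4, 3]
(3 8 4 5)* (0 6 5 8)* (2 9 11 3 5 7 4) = (0 6 7 4 8 2 9 11 3) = [6, 1, 9, 0, 8, 5, 7, 4, 2, 11, 10, 3]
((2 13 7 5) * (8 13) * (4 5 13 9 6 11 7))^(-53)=(2 8 9 6 11 7 13 4 5)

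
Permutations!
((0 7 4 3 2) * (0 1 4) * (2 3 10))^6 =(1 10)(2 4)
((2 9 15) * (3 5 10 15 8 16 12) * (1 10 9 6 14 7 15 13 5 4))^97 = (1 12 9 10 3 8 13 4 16 5)(2 14 15 6 7) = ((1 10 13 5 9 8 16 12 3 4)(2 6 14 7 15))^97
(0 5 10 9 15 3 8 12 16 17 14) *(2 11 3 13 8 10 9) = [5, 1, 11, 10, 4, 9, 6, 7, 12, 15, 2, 3, 16, 8, 0, 13, 17, 14] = (0 5 9 15 13 8 12 16 17 14)(2 11 3 10)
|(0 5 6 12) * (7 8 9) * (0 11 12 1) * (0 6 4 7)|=6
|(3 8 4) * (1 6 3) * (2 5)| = 10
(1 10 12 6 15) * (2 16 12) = (1 10 2 16 12 6 15) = [0, 10, 16, 3, 4, 5, 15, 7, 8, 9, 2, 11, 6, 13, 14, 1, 12]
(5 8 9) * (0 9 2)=(0 9 5 8 2)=[9, 1, 0, 3, 4, 8, 6, 7, 2, 5]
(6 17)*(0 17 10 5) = (0 17 6 10 5) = [17, 1, 2, 3, 4, 0, 10, 7, 8, 9, 5, 11, 12, 13, 14, 15, 16, 6]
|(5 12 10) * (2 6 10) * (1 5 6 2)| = 6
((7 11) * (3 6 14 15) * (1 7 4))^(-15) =((1 7 11 4)(3 6 14 15))^(-15) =(1 7 11 4)(3 6 14 15)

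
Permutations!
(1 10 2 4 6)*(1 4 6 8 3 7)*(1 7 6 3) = [0, 10, 3, 6, 8, 5, 4, 7, 1, 9, 2] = (1 10 2 3 6 4 8)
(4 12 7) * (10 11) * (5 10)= (4 12 7)(5 10 11)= [0, 1, 2, 3, 12, 10, 6, 4, 8, 9, 11, 5, 7]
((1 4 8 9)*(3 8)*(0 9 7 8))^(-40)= (9)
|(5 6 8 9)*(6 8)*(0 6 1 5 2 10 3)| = 9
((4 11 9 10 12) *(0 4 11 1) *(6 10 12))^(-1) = ((0 4 1)(6 10)(9 12 11))^(-1) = (0 1 4)(6 10)(9 11 12)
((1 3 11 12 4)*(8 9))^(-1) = ((1 3 11 12 4)(8 9))^(-1) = (1 4 12 11 3)(8 9)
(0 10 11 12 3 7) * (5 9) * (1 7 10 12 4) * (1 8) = [12, 7, 2, 10, 8, 9, 6, 0, 1, 5, 11, 4, 3] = (0 12 3 10 11 4 8 1 7)(5 9)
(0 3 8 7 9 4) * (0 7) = [3, 1, 2, 8, 7, 5, 6, 9, 0, 4] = (0 3 8)(4 7 9)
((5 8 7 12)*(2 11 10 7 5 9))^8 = ((2 11 10 7 12 9)(5 8))^8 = (2 10 12)(7 9 11)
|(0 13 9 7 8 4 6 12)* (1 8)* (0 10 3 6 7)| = 12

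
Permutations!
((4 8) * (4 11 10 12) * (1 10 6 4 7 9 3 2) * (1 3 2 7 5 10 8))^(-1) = ((1 8 11 6 4)(2 3 7 9)(5 10 12))^(-1) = (1 4 6 11 8)(2 9 7 3)(5 12 10)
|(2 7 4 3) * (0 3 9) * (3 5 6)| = |(0 5 6 3 2 7 4 9)| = 8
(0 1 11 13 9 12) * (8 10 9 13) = (13)(0 1 11 8 10 9 12) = [1, 11, 2, 3, 4, 5, 6, 7, 10, 12, 9, 8, 0, 13]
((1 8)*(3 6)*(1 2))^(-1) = ((1 8 2)(3 6))^(-1) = (1 2 8)(3 6)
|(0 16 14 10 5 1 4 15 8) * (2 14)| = 10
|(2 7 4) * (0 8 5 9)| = |(0 8 5 9)(2 7 4)| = 12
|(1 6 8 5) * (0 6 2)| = 6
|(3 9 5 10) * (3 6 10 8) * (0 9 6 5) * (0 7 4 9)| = 15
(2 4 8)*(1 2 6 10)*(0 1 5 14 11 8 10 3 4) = [1, 2, 0, 4, 10, 14, 3, 7, 6, 9, 5, 8, 12, 13, 11] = (0 1 2)(3 4 10 5 14 11 8 6)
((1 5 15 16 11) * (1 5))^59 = ((5 15 16 11))^59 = (5 11 16 15)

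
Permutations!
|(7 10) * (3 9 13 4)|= |(3 9 13 4)(7 10)|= 4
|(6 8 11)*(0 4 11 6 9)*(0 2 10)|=|(0 4 11 9 2 10)(6 8)|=6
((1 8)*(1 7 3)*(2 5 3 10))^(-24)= (1 2 8 5 7 3 10)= ((1 8 7 10 2 5 3))^(-24)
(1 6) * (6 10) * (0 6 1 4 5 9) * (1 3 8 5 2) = (0 6 4 2 1 10 3 8 5 9) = [6, 10, 1, 8, 2, 9, 4, 7, 5, 0, 3]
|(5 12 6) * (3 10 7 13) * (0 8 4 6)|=|(0 8 4 6 5 12)(3 10 7 13)|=12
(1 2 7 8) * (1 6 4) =(1 2 7 8 6 4) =[0, 2, 7, 3, 1, 5, 4, 8, 6]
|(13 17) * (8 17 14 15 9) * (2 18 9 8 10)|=20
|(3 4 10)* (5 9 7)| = 3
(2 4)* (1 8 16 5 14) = (1 8 16 5 14)(2 4) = [0, 8, 4, 3, 2, 14, 6, 7, 16, 9, 10, 11, 12, 13, 1, 15, 5]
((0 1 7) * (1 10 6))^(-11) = ((0 10 6 1 7))^(-11) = (0 7 1 6 10)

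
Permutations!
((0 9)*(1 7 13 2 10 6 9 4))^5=((0 4 1 7 13 2 10 6 9))^5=(0 2 4 10 1 6 7 9 13)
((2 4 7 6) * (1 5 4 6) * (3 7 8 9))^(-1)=((1 5 4 8 9 3 7)(2 6))^(-1)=(1 7 3 9 8 4 5)(2 6)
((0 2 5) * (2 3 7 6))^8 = (0 7 2)(3 6 5)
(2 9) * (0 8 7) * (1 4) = (0 8 7)(1 4)(2 9) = [8, 4, 9, 3, 1, 5, 6, 0, 7, 2]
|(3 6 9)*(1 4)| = 6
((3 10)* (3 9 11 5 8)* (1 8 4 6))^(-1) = ((1 8 3 10 9 11 5 4 6))^(-1) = (1 6 4 5 11 9 10 3 8)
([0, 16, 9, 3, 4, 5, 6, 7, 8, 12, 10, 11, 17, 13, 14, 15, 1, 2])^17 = (1 16)(2 9 12 17)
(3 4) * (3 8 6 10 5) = (3 4 8 6 10 5) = [0, 1, 2, 4, 8, 3, 10, 7, 6, 9, 5]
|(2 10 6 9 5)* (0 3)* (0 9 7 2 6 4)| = 9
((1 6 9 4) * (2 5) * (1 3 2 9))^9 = (1 6)(2 3 4 9 5) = ((1 6)(2 5 9 4 3))^9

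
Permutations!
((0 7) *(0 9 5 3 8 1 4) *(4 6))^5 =((0 7 9 5 3 8 1 6 4))^5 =(0 8 7 1 9 6 5 4 3)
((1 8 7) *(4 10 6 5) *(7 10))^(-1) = (1 7 4 5 6 10 8)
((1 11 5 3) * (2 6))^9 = (1 11 5 3)(2 6)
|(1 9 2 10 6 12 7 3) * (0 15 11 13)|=|(0 15 11 13)(1 9 2 10 6 12 7 3)|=8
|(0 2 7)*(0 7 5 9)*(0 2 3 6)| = 3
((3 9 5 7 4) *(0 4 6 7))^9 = ((0 4 3 9 5)(6 7))^9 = (0 5 9 3 4)(6 7)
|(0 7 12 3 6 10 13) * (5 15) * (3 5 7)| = 20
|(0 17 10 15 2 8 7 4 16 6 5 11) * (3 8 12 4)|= |(0 17 10 15 2 12 4 16 6 5 11)(3 8 7)|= 33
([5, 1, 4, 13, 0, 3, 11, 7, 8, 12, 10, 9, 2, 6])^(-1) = [4, 1, 12, 5, 2, 0, 13, 7, 8, 11, 10, 6, 9, 3]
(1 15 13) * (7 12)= (1 15 13)(7 12)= [0, 15, 2, 3, 4, 5, 6, 12, 8, 9, 10, 11, 7, 1, 14, 13]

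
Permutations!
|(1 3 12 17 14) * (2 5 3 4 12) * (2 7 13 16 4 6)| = |(1 6 2 5 3 7 13 16 4 12 17 14)| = 12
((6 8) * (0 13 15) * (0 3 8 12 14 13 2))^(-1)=((0 2)(3 8 6 12 14 13 15))^(-1)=(0 2)(3 15 13 14 12 6 8)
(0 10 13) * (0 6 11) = (0 10 13 6 11) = [10, 1, 2, 3, 4, 5, 11, 7, 8, 9, 13, 0, 12, 6]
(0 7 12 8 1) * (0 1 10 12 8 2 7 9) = (0 9)(2 7 8 10 12) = [9, 1, 7, 3, 4, 5, 6, 8, 10, 0, 12, 11, 2]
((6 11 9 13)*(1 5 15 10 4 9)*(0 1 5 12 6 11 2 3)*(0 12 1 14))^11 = (0 14)(2 6 12 3)(4 5 9 15 13 10 11)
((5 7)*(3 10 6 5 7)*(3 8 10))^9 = ((5 8 10 6))^9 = (5 8 10 6)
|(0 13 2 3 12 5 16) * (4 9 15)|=|(0 13 2 3 12 5 16)(4 9 15)|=21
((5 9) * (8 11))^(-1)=(5 9)(8 11)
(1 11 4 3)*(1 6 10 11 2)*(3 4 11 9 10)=[0, 2, 1, 6, 4, 5, 3, 7, 8, 10, 9, 11]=(11)(1 2)(3 6)(9 10)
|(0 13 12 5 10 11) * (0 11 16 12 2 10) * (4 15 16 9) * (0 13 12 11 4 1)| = 8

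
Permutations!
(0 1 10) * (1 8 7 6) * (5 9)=(0 8 7 6 1 10)(5 9)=[8, 10, 2, 3, 4, 9, 1, 6, 7, 5, 0]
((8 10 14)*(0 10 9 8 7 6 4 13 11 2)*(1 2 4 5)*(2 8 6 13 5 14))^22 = ((0 10 2)(1 8 9 6 14 7 13 11 4 5))^22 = (0 10 2)(1 9 14 13 4)(5 8 6 7 11)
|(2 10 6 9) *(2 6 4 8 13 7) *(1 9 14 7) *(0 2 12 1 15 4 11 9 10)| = 8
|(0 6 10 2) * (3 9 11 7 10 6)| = 7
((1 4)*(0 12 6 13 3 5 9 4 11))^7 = ((0 12 6 13 3 5 9 4 1 11))^7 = (0 4 3 12 1 5 6 11 9 13)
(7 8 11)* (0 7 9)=(0 7 8 11 9)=[7, 1, 2, 3, 4, 5, 6, 8, 11, 0, 10, 9]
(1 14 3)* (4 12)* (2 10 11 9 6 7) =(1 14 3)(2 10 11 9 6 7)(4 12) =[0, 14, 10, 1, 12, 5, 7, 2, 8, 6, 11, 9, 4, 13, 3]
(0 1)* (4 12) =(0 1)(4 12) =[1, 0, 2, 3, 12, 5, 6, 7, 8, 9, 10, 11, 4]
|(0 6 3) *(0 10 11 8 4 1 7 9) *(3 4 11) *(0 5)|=|(0 6 4 1 7 9 5)(3 10)(8 11)|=14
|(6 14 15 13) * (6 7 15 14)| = |(7 15 13)| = 3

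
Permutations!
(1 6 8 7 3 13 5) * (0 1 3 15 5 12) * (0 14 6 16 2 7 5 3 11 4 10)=(0 1 16 2 7 15 3 13 12 14 6 8 5 11 4 10)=[1, 16, 7, 13, 10, 11, 8, 15, 5, 9, 0, 4, 14, 12, 6, 3, 2]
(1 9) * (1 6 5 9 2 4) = (1 2 4)(5 9 6) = [0, 2, 4, 3, 1, 9, 5, 7, 8, 6]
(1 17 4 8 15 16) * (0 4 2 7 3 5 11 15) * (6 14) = (0 4 8)(1 17 2 7 3 5 11 15 16)(6 14) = [4, 17, 7, 5, 8, 11, 14, 3, 0, 9, 10, 15, 12, 13, 6, 16, 1, 2]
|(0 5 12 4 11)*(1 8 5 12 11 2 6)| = 9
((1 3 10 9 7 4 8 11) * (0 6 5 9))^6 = ((0 6 5 9 7 4 8 11 1 3 10))^6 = (0 8 6 11 5 1 9 3 7 10 4)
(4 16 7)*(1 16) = (1 16 7 4) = [0, 16, 2, 3, 1, 5, 6, 4, 8, 9, 10, 11, 12, 13, 14, 15, 7]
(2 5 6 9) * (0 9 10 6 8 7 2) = (0 9)(2 5 8 7)(6 10) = [9, 1, 5, 3, 4, 8, 10, 2, 7, 0, 6]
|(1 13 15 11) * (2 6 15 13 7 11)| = 3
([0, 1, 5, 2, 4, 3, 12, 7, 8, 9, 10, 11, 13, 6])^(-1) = (2 3 5)(6 13 12)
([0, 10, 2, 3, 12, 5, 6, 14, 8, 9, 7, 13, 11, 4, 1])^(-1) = (1 14 7 10)(4 13 11 12)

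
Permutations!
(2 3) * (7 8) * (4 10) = (2 3)(4 10)(7 8) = [0, 1, 3, 2, 10, 5, 6, 8, 7, 9, 4]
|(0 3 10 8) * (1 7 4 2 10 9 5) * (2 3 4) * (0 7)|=12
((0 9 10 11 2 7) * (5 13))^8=(13)(0 10 2)(7 9 11)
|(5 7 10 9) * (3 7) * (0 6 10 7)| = 6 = |(0 6 10 9 5 3)|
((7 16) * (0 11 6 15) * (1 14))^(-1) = (0 15 6 11)(1 14)(7 16)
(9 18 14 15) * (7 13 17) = (7 13 17)(9 18 14 15) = [0, 1, 2, 3, 4, 5, 6, 13, 8, 18, 10, 11, 12, 17, 15, 9, 16, 7, 14]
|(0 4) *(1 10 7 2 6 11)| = 6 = |(0 4)(1 10 7 2 6 11)|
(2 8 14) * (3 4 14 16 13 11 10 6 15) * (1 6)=[0, 6, 8, 4, 14, 5, 15, 7, 16, 9, 1, 10, 12, 11, 2, 3, 13]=(1 6 15 3 4 14 2 8 16 13 11 10)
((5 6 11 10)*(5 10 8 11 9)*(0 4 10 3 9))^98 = (11)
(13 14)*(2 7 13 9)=(2 7 13 14 9)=[0, 1, 7, 3, 4, 5, 6, 13, 8, 2, 10, 11, 12, 14, 9]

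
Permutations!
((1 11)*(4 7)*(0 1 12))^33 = ((0 1 11 12)(4 7))^33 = (0 1 11 12)(4 7)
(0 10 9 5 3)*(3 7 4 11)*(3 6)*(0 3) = (0 10 9 5 7 4 11 6) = [10, 1, 2, 3, 11, 7, 0, 4, 8, 5, 9, 6]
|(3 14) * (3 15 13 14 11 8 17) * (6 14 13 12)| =|(3 11 8 17)(6 14 15 12)| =4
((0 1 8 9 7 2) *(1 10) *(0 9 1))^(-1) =(0 10)(1 8)(2 7 9)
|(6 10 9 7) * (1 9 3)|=|(1 9 7 6 10 3)|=6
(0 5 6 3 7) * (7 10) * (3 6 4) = (0 5 4 3 10 7) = [5, 1, 2, 10, 3, 4, 6, 0, 8, 9, 7]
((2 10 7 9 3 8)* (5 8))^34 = (2 8 5 3 9 7 10)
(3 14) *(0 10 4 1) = [10, 0, 2, 14, 1, 5, 6, 7, 8, 9, 4, 11, 12, 13, 3] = (0 10 4 1)(3 14)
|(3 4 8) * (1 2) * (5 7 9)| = |(1 2)(3 4 8)(5 7 9)| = 6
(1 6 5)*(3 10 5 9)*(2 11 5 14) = (1 6 9 3 10 14 2 11 5) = [0, 6, 11, 10, 4, 1, 9, 7, 8, 3, 14, 5, 12, 13, 2]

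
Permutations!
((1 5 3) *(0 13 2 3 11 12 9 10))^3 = ((0 13 2 3 1 5 11 12 9 10))^3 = (0 3 11 10 2 5 9 13 1 12)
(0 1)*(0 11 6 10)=(0 1 11 6 10)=[1, 11, 2, 3, 4, 5, 10, 7, 8, 9, 0, 6]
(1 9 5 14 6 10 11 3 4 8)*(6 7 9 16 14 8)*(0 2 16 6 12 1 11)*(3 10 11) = (0 2 16 14 7 9 5 8 3 4 12 1 6 11 10) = [2, 6, 16, 4, 12, 8, 11, 9, 3, 5, 0, 10, 1, 13, 7, 15, 14]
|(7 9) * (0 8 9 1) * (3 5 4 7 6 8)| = |(0 3 5 4 7 1)(6 8 9)| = 6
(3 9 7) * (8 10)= (3 9 7)(8 10)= [0, 1, 2, 9, 4, 5, 6, 3, 10, 7, 8]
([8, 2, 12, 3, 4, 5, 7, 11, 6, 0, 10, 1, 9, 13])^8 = (13)(0 9 12 2 1 11 7 6 8)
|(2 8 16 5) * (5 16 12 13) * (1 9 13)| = 7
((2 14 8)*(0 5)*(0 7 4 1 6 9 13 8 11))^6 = ((0 5 7 4 1 6 9 13 8 2 14 11))^6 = (0 9)(1 14)(2 4)(5 13)(6 11)(7 8)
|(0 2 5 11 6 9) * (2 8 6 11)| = |(11)(0 8 6 9)(2 5)| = 4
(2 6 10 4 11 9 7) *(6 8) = (2 8 6 10 4 11 9 7) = [0, 1, 8, 3, 11, 5, 10, 2, 6, 7, 4, 9]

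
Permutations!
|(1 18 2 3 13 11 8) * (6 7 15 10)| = |(1 18 2 3 13 11 8)(6 7 15 10)| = 28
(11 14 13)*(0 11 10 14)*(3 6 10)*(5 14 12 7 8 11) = [5, 1, 2, 6, 4, 14, 10, 8, 11, 9, 12, 0, 7, 3, 13] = (0 5 14 13 3 6 10 12 7 8 11)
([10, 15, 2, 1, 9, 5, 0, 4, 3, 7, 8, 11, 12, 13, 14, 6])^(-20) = [10, 15, 2, 1, 9, 5, 0, 4, 3, 7, 8, 11, 12, 13, 14, 6]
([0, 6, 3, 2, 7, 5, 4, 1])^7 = [0, 7, 3, 2, 6, 5, 1, 4]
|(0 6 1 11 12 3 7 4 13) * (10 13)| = 10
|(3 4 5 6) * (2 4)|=5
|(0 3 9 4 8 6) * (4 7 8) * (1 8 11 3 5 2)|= 12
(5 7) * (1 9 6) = (1 9 6)(5 7) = [0, 9, 2, 3, 4, 7, 1, 5, 8, 6]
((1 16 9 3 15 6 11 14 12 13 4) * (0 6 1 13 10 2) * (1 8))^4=((0 6 11 14 12 10 2)(1 16 9 3 15 8)(4 13))^4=(0 12 6 10 11 2 14)(1 15 9)(3 16 8)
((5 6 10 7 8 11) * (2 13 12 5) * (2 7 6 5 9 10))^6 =((2 13 12 9 10 6)(7 8 11))^6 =(13)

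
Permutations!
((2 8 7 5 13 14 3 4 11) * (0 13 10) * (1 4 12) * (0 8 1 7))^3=(0 3 5)(1 2 11 4)(7 8 14)(10 13 12)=((0 13 14 3 12 7 5 10 8)(1 4 11 2))^3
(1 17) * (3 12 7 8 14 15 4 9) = [0, 17, 2, 12, 9, 5, 6, 8, 14, 3, 10, 11, 7, 13, 15, 4, 16, 1] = (1 17)(3 12 7 8 14 15 4 9)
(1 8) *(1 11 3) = (1 8 11 3) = [0, 8, 2, 1, 4, 5, 6, 7, 11, 9, 10, 3]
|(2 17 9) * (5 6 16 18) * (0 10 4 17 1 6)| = 11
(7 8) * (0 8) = (0 8 7) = [8, 1, 2, 3, 4, 5, 6, 0, 7]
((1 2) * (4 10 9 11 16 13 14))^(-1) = ((1 2)(4 10 9 11 16 13 14))^(-1) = (1 2)(4 14 13 16 11 9 10)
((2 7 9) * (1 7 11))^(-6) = (1 11 2 9 7)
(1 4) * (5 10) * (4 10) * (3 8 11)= (1 10 5 4)(3 8 11)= [0, 10, 2, 8, 1, 4, 6, 7, 11, 9, 5, 3]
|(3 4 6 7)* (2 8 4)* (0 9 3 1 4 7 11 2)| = |(0 9 3)(1 4 6 11 2 8 7)| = 21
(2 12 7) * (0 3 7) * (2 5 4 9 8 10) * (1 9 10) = (0 3 7 5 4 10 2 12)(1 9 8) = [3, 9, 12, 7, 10, 4, 6, 5, 1, 8, 2, 11, 0]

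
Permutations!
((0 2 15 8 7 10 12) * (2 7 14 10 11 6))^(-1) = (0 12 10 14 8 15 2 6 11 7)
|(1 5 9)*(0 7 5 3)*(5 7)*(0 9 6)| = |(0 5 6)(1 3 9)| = 3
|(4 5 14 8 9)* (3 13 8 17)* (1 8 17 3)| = |(1 8 9 4 5 14 3 13 17)| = 9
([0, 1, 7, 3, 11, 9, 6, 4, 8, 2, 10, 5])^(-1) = (2 9 5 11 4 7)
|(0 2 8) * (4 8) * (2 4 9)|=|(0 4 8)(2 9)|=6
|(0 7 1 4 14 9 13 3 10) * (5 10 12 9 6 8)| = 36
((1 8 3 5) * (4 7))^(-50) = (1 3)(5 8)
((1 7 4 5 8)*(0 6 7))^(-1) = ((0 6 7 4 5 8 1))^(-1) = (0 1 8 5 4 7 6)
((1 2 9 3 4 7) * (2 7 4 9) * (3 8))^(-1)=((1 7)(3 9 8))^(-1)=(1 7)(3 8 9)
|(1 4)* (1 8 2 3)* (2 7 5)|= 7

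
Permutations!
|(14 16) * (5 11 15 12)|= 4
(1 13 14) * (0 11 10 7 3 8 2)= [11, 13, 0, 8, 4, 5, 6, 3, 2, 9, 7, 10, 12, 14, 1]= (0 11 10 7 3 8 2)(1 13 14)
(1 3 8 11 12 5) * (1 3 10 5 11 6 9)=(1 10 5 3 8 6 9)(11 12)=[0, 10, 2, 8, 4, 3, 9, 7, 6, 1, 5, 12, 11]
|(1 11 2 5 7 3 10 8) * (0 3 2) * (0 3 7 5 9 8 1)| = 20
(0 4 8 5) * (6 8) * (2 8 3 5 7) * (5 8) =(0 4 6 3 8 7 2 5) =[4, 1, 5, 8, 6, 0, 3, 2, 7]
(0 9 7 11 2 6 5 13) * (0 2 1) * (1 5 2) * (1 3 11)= (0 9 7 1)(2 6)(3 11 5 13)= [9, 0, 6, 11, 4, 13, 2, 1, 8, 7, 10, 5, 12, 3]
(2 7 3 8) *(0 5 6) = (0 5 6)(2 7 3 8) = [5, 1, 7, 8, 4, 6, 0, 3, 2]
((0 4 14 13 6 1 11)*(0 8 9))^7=((0 4 14 13 6 1 11 8 9))^7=(0 8 1 13 4 9 11 6 14)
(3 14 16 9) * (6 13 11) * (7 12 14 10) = [0, 1, 2, 10, 4, 5, 13, 12, 8, 3, 7, 6, 14, 11, 16, 15, 9] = (3 10 7 12 14 16 9)(6 13 11)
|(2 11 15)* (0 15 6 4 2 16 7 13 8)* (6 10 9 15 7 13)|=12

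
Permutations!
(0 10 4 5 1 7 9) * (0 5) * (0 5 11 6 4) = (0 10)(1 7 9 11 6 4 5) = [10, 7, 2, 3, 5, 1, 4, 9, 8, 11, 0, 6]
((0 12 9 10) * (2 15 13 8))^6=((0 12 9 10)(2 15 13 8))^6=(0 9)(2 13)(8 15)(10 12)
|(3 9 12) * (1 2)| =|(1 2)(3 9 12)| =6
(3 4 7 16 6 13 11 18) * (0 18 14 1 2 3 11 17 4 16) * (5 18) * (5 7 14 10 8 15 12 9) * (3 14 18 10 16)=[7, 2, 14, 3, 18, 10, 13, 0, 15, 5, 8, 16, 9, 17, 1, 12, 6, 4, 11]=(0 7)(1 2 14)(4 18 11 16 6 13 17)(5 10 8 15 12 9)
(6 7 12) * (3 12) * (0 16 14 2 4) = (0 16 14 2 4)(3 12 6 7) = [16, 1, 4, 12, 0, 5, 7, 3, 8, 9, 10, 11, 6, 13, 2, 15, 14]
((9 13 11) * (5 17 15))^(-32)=((5 17 15)(9 13 11))^(-32)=(5 17 15)(9 13 11)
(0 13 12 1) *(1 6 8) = (0 13 12 6 8 1) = [13, 0, 2, 3, 4, 5, 8, 7, 1, 9, 10, 11, 6, 12]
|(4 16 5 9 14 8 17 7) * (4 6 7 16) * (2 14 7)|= |(2 14 8 17 16 5 9 7 6)|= 9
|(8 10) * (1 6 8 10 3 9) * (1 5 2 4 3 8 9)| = |(10)(1 6 9 5 2 4 3)| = 7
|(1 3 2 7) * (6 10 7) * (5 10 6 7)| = 4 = |(1 3 2 7)(5 10)|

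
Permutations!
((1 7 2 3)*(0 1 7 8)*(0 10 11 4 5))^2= ((0 1 8 10 11 4 5)(2 3 7))^2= (0 8 11 5 1 10 4)(2 7 3)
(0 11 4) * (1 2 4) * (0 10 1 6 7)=(0 11 6 7)(1 2 4 10)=[11, 2, 4, 3, 10, 5, 7, 0, 8, 9, 1, 6]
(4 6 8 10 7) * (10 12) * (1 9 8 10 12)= (12)(1 9 8)(4 6 10 7)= [0, 9, 2, 3, 6, 5, 10, 4, 1, 8, 7, 11, 12]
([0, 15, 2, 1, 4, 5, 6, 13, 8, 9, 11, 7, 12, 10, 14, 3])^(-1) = [0, 3, 2, 15, 4, 5, 6, 11, 8, 9, 13, 10, 12, 7, 14, 1]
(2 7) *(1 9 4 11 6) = (1 9 4 11 6)(2 7) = [0, 9, 7, 3, 11, 5, 1, 2, 8, 4, 10, 6]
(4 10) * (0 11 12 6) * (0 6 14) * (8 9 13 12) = [11, 1, 2, 3, 10, 5, 6, 7, 9, 13, 4, 8, 14, 12, 0] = (0 11 8 9 13 12 14)(4 10)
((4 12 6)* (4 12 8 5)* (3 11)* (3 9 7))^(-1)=((3 11 9 7)(4 8 5)(6 12))^(-1)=(3 7 9 11)(4 5 8)(6 12)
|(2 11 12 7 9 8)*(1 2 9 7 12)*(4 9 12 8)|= |(1 2 11)(4 9)(8 12)|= 6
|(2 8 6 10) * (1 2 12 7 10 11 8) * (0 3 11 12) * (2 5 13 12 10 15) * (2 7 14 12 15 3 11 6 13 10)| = |(0 11 8 13 15 7 3 6 2 1 5 10)(12 14)| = 12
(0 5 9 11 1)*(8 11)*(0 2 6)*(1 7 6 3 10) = (0 5 9 8 11 7 6)(1 2 3 10) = [5, 2, 3, 10, 4, 9, 0, 6, 11, 8, 1, 7]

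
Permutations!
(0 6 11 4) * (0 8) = (0 6 11 4 8) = [6, 1, 2, 3, 8, 5, 11, 7, 0, 9, 10, 4]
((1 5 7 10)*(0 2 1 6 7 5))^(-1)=((0 2 1)(6 7 10))^(-1)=(0 1 2)(6 10 7)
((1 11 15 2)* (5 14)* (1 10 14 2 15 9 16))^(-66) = (1 9)(2 14)(5 10)(11 16)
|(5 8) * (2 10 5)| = |(2 10 5 8)| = 4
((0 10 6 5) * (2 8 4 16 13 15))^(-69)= (0 5 6 10)(2 16)(4 15)(8 13)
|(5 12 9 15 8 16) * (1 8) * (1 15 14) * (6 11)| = |(1 8 16 5 12 9 14)(6 11)| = 14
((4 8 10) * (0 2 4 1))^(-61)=(0 1 10 8 4 2)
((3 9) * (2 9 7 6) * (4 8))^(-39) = (2 9 3 7 6)(4 8)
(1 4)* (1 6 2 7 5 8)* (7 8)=[0, 4, 8, 3, 6, 7, 2, 5, 1]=(1 4 6 2 8)(5 7)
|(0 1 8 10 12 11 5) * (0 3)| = |(0 1 8 10 12 11 5 3)| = 8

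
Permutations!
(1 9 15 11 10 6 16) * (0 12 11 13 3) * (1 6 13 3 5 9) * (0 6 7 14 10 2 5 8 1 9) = [12, 9, 5, 6, 4, 0, 16, 14, 1, 15, 13, 2, 11, 8, 10, 3, 7] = (0 12 11 2 5)(1 9 15 3 6 16 7 14 10 13 8)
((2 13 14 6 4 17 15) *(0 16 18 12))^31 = (0 12 18 16)(2 6 15 14 17 13 4)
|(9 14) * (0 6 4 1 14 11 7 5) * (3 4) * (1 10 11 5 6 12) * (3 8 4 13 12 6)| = |(0 6 8 4 10 11 7 3 13 12 1 14 9 5)| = 14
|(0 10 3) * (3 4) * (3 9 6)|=6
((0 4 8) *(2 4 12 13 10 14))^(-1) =((0 12 13 10 14 2 4 8))^(-1) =(0 8 4 2 14 10 13 12)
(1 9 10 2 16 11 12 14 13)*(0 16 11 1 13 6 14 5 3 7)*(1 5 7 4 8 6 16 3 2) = (0 3 4 8 6 14 16 5 2 11 12 7)(1 9 10) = [3, 9, 11, 4, 8, 2, 14, 0, 6, 10, 1, 12, 7, 13, 16, 15, 5]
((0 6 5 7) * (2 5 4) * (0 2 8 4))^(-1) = ((0 6)(2 5 7)(4 8))^(-1) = (0 6)(2 7 5)(4 8)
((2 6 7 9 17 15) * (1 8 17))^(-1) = (1 9 7 6 2 15 17 8)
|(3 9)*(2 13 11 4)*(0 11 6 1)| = 14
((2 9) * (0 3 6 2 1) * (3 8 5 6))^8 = ((0 8 5 6 2 9 1))^8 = (0 8 5 6 2 9 1)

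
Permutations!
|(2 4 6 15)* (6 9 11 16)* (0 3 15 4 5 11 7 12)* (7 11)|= 35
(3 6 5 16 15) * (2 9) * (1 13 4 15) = (1 13 4 15 3 6 5 16)(2 9) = [0, 13, 9, 6, 15, 16, 5, 7, 8, 2, 10, 11, 12, 4, 14, 3, 1]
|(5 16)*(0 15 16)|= 4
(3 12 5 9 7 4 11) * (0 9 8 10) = (0 9 7 4 11 3 12 5 8 10) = [9, 1, 2, 12, 11, 8, 6, 4, 10, 7, 0, 3, 5]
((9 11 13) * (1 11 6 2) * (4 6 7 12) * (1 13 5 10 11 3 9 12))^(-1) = ((1 3 9 7)(2 13 12 4 6)(5 10 11))^(-1) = (1 7 9 3)(2 6 4 12 13)(5 11 10)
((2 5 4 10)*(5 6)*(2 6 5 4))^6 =(10)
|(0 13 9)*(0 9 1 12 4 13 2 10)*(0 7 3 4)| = |(0 2 10 7 3 4 13 1 12)| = 9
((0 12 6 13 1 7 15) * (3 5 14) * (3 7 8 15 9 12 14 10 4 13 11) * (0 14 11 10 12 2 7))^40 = ((0 11 3 5 12 6 10 4 13 1 8 15 14)(2 7 9))^40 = (0 11 3 5 12 6 10 4 13 1 8 15 14)(2 7 9)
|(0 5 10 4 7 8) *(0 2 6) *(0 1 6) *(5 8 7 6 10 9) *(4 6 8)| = 12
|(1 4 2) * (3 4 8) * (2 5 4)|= |(1 8 3 2)(4 5)|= 4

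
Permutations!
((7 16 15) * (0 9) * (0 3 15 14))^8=(0 9 3 15 7 16 14)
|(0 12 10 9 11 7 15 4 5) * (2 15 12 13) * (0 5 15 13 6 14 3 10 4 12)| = |(0 6 14 3 10 9 11 7)(2 13)(4 15 12)| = 24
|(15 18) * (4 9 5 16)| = |(4 9 5 16)(15 18)| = 4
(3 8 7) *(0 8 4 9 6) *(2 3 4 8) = (0 2 3 8 7 4 9 6) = [2, 1, 3, 8, 9, 5, 0, 4, 7, 6]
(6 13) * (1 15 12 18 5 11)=(1 15 12 18 5 11)(6 13)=[0, 15, 2, 3, 4, 11, 13, 7, 8, 9, 10, 1, 18, 6, 14, 12, 16, 17, 5]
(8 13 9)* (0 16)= (0 16)(8 13 9)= [16, 1, 2, 3, 4, 5, 6, 7, 13, 8, 10, 11, 12, 9, 14, 15, 0]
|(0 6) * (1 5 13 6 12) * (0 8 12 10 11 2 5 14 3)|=12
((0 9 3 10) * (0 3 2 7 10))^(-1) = ((0 9 2 7 10 3))^(-1) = (0 3 10 7 2 9)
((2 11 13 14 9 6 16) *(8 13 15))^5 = ((2 11 15 8 13 14 9 6 16))^5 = (2 14 11 9 15 6 8 16 13)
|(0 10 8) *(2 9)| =6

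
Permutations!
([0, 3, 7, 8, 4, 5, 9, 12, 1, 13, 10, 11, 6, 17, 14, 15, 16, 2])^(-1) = [0, 8, 17, 1, 4, 5, 12, 2, 3, 6, 10, 11, 7, 9, 14, 15, 16, 13]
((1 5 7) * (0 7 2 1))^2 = (7)(1 2 5)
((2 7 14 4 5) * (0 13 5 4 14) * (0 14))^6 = ((0 13 5 2 7 14))^6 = (14)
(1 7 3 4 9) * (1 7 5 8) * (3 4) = (1 5 8)(4 9 7) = [0, 5, 2, 3, 9, 8, 6, 4, 1, 7]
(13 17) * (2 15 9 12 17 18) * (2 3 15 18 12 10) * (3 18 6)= [0, 1, 6, 15, 4, 5, 3, 7, 8, 10, 2, 11, 17, 12, 14, 9, 16, 13, 18]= (18)(2 6 3 15 9 10)(12 17 13)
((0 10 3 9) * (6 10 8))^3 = ((0 8 6 10 3 9))^3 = (0 10)(3 8)(6 9)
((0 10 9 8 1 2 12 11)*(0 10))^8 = ((1 2 12 11 10 9 8))^8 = (1 2 12 11 10 9 8)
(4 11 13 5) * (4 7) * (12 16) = (4 11 13 5 7)(12 16) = [0, 1, 2, 3, 11, 7, 6, 4, 8, 9, 10, 13, 16, 5, 14, 15, 12]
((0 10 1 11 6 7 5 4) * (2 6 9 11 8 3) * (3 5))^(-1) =((0 10 1 8 5 4)(2 6 7 3)(9 11))^(-1) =(0 4 5 8 1 10)(2 3 7 6)(9 11)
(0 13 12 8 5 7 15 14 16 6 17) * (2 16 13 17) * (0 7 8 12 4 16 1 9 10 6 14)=(0 17 7 15)(1 9 10 6 2)(4 16 14 13)(5 8)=[17, 9, 1, 3, 16, 8, 2, 15, 5, 10, 6, 11, 12, 4, 13, 0, 14, 7]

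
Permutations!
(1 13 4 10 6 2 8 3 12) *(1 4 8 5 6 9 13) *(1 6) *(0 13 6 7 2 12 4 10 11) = (0 13 8 3 4 11)(1 7 2 5)(6 12 10 9) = [13, 7, 5, 4, 11, 1, 12, 2, 3, 6, 9, 0, 10, 8]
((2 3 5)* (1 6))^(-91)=((1 6)(2 3 5))^(-91)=(1 6)(2 5 3)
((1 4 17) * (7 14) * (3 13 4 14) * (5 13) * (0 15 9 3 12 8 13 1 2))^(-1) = (0 2 17 4 13 8 12 7 14 1 5 3 9 15)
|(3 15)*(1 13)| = 2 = |(1 13)(3 15)|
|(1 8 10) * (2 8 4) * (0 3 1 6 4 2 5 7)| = 10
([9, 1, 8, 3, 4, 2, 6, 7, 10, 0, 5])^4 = [0, 1, 2, 3, 4, 5, 6, 7, 8, 9, 10]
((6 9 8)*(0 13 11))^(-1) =((0 13 11)(6 9 8))^(-1) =(0 11 13)(6 8 9)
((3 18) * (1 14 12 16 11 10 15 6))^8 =((1 14 12 16 11 10 15 6)(3 18))^8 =(18)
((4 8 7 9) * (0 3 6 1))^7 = ((0 3 6 1)(4 8 7 9))^7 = (0 1 6 3)(4 9 7 8)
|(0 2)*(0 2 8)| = 2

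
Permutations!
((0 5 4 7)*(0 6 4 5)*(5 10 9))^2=(4 6 7)(5 9 10)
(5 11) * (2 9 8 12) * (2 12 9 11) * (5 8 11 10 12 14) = [0, 1, 10, 3, 4, 2, 6, 7, 9, 11, 12, 8, 14, 13, 5] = (2 10 12 14 5)(8 9 11)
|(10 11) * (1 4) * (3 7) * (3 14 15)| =|(1 4)(3 7 14 15)(10 11)| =4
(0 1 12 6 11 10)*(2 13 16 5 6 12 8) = (0 1 8 2 13 16 5 6 11 10) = [1, 8, 13, 3, 4, 6, 11, 7, 2, 9, 0, 10, 12, 16, 14, 15, 5]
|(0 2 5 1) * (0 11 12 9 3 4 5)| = |(0 2)(1 11 12 9 3 4 5)| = 14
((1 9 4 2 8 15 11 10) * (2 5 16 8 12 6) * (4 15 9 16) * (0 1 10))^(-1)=((0 1 16 8 9 15 11)(2 12 6)(4 5))^(-1)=(0 11 15 9 8 16 1)(2 6 12)(4 5)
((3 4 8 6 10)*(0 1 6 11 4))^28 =(0 10 1 3 6)(4 8 11)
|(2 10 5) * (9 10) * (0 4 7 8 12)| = 20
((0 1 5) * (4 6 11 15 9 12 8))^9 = ((0 1 5)(4 6 11 15 9 12 8))^9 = (4 11 9 8 6 15 12)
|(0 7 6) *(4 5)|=|(0 7 6)(4 5)|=6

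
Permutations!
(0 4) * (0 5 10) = (0 4 5 10) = [4, 1, 2, 3, 5, 10, 6, 7, 8, 9, 0]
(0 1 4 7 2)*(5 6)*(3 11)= (0 1 4 7 2)(3 11)(5 6)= [1, 4, 0, 11, 7, 6, 5, 2, 8, 9, 10, 3]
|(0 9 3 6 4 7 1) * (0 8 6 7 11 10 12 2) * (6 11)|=10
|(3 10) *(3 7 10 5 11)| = 6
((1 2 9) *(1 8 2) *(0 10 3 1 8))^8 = ((0 10 3 1 8 2 9))^8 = (0 10 3 1 8 2 9)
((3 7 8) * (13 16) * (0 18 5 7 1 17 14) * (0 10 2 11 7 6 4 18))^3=((1 17 14 10 2 11 7 8 3)(4 18 5 6)(13 16))^3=(1 10 7)(2 8 17)(3 14 11)(4 6 5 18)(13 16)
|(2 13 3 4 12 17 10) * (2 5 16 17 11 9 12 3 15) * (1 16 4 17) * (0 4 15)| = |(0 4 3 17 10 5 15 2 13)(1 16)(9 12 11)| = 18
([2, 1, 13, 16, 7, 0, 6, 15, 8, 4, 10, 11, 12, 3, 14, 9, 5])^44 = [13, 1, 3, 5, 4, 2, 6, 7, 8, 9, 10, 11, 12, 16, 14, 15, 0]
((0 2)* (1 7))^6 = ((0 2)(1 7))^6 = (7)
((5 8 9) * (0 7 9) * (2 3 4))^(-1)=((0 7 9 5 8)(2 3 4))^(-1)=(0 8 5 9 7)(2 4 3)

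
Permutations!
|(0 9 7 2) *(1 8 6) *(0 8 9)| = |(1 9 7 2 8 6)| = 6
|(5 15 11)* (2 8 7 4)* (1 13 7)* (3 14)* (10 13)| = |(1 10 13 7 4 2 8)(3 14)(5 15 11)| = 42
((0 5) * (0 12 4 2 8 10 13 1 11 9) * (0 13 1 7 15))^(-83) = ((0 5 12 4 2 8 10 1 11 9 13 7 15))^(-83) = (0 11 4 7 10 5 9 2 15 1 12 13 8)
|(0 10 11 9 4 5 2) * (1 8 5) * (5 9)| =20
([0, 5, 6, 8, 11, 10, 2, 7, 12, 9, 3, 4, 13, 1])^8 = [0, 5, 2, 8, 4, 10, 6, 7, 12, 9, 3, 11, 13, 1]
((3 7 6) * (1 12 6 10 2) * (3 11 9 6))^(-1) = (1 2 10 7 3 12)(6 9 11)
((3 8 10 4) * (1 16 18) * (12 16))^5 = (1 12 16 18)(3 8 10 4)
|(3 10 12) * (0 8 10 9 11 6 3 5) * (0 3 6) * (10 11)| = 15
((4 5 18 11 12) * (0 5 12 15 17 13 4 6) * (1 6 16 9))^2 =(0 18 15 13 12 9 6 5 11 17 4 16 1)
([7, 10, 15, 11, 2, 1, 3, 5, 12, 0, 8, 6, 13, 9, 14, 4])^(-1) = (0 9 13 12 8 10 1 5 7)(2 4 15)(3 6 11)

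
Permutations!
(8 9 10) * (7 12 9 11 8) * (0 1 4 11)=(0 1 4 11 8)(7 12 9 10)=[1, 4, 2, 3, 11, 5, 6, 12, 0, 10, 7, 8, 9]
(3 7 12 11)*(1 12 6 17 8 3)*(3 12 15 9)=(1 15 9 3 7 6 17 8 12 11)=[0, 15, 2, 7, 4, 5, 17, 6, 12, 3, 10, 1, 11, 13, 14, 9, 16, 8]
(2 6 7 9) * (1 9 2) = (1 9)(2 6 7) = [0, 9, 6, 3, 4, 5, 7, 2, 8, 1]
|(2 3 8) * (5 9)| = 6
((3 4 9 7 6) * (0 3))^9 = (0 9)(3 7)(4 6)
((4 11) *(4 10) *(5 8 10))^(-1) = (4 10 8 5 11)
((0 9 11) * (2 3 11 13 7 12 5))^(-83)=((0 9 13 7 12 5 2 3 11))^(-83)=(0 3 5 7 9 11 2 12 13)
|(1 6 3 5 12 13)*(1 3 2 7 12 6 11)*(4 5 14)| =18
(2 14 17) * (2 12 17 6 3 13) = (2 14 6 3 13)(12 17) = [0, 1, 14, 13, 4, 5, 3, 7, 8, 9, 10, 11, 17, 2, 6, 15, 16, 12]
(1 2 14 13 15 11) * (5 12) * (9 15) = [0, 2, 14, 3, 4, 12, 6, 7, 8, 15, 10, 1, 5, 9, 13, 11] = (1 2 14 13 9 15 11)(5 12)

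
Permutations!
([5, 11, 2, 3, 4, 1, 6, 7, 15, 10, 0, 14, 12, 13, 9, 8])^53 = [14, 10, 2, 3, 4, 9, 6, 7, 15, 1, 11, 0, 12, 13, 5, 8]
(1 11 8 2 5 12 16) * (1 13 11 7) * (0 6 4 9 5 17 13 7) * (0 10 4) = (0 6)(1 10 4 9 5 12 16 7)(2 17 13 11 8) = [6, 10, 17, 3, 9, 12, 0, 1, 2, 5, 4, 8, 16, 11, 14, 15, 7, 13]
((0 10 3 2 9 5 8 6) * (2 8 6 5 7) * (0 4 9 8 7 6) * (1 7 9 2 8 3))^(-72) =(10)(2 6 3 4 9)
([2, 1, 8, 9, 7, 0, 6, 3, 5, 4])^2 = (0 8)(2 5)(3 4)(7 9)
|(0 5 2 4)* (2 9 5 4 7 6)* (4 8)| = 6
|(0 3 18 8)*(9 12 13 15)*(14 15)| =20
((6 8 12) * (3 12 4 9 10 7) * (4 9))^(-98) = ((3 12 6 8 9 10 7))^(-98) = (12)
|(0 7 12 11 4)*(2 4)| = 6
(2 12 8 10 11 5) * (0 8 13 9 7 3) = (0 8 10 11 5 2 12 13 9 7 3) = [8, 1, 12, 0, 4, 2, 6, 3, 10, 7, 11, 5, 13, 9]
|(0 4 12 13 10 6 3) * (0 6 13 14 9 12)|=|(0 4)(3 6)(9 12 14)(10 13)|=6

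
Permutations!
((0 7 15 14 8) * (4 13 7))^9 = ((0 4 13 7 15 14 8))^9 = (0 13 15 8 4 7 14)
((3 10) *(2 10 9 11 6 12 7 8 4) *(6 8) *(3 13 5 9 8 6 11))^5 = (2 3 13 4 9 10 8 5)(6 12 7 11)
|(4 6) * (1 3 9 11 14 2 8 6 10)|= 10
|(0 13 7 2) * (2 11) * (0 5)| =6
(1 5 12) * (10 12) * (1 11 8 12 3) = (1 5 10 3)(8 12 11) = [0, 5, 2, 1, 4, 10, 6, 7, 12, 9, 3, 8, 11]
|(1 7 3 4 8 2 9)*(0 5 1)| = 9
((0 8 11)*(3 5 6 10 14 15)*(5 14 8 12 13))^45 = (15)(0 10 13 11 6 12 8 5) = ((0 12 13 5 6 10 8 11)(3 14 15))^45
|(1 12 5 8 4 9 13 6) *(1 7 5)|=|(1 12)(4 9 13 6 7 5 8)|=14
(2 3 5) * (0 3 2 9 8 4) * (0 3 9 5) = (0 9 8 4 3) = [9, 1, 2, 0, 3, 5, 6, 7, 4, 8]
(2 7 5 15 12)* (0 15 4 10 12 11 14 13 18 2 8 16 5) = (0 15 11 14 13 18 2 7)(4 10 12 8 16 5) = [15, 1, 7, 3, 10, 4, 6, 0, 16, 9, 12, 14, 8, 18, 13, 11, 5, 17, 2]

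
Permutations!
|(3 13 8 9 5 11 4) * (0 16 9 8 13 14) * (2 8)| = |(0 16 9 5 11 4 3 14)(2 8)| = 8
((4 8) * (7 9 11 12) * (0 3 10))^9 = ((0 3 10)(4 8)(7 9 11 12))^9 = (4 8)(7 9 11 12)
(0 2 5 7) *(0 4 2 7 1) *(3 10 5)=(0 7 4 2 3 10 5 1)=[7, 0, 3, 10, 2, 1, 6, 4, 8, 9, 5]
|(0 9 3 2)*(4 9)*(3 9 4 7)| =4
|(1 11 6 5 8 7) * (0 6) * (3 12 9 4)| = 28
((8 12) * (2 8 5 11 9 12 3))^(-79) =(2 3 8)(5 11 9 12)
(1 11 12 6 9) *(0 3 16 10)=[3, 11, 2, 16, 4, 5, 9, 7, 8, 1, 0, 12, 6, 13, 14, 15, 10]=(0 3 16 10)(1 11 12 6 9)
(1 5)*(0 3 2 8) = (0 3 2 8)(1 5) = [3, 5, 8, 2, 4, 1, 6, 7, 0]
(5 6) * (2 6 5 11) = (2 6 11) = [0, 1, 6, 3, 4, 5, 11, 7, 8, 9, 10, 2]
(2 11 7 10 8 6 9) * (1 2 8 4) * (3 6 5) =(1 2 11 7 10 4)(3 6 9 8 5) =[0, 2, 11, 6, 1, 3, 9, 10, 5, 8, 4, 7]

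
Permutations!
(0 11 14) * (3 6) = (0 11 14)(3 6) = [11, 1, 2, 6, 4, 5, 3, 7, 8, 9, 10, 14, 12, 13, 0]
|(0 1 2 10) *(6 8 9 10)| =7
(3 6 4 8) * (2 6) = (2 6 4 8 3) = [0, 1, 6, 2, 8, 5, 4, 7, 3]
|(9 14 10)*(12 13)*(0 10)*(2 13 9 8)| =8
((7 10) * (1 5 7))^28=((1 5 7 10))^28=(10)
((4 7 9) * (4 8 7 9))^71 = (4 7 8 9)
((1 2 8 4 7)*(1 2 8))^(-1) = ((1 8 4 7 2))^(-1) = (1 2 7 4 8)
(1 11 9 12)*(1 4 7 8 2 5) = (1 11 9 12 4 7 8 2 5) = [0, 11, 5, 3, 7, 1, 6, 8, 2, 12, 10, 9, 4]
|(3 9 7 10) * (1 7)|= |(1 7 10 3 9)|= 5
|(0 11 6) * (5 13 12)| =|(0 11 6)(5 13 12)| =3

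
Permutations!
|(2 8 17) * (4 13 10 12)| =12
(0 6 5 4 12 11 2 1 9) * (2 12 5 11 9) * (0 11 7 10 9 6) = (1 2)(4 5)(6 7 10 9 11 12) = [0, 2, 1, 3, 5, 4, 7, 10, 8, 11, 9, 12, 6]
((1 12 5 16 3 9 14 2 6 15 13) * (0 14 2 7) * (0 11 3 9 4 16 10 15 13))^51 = (0 11 16 6 12 15 7 4 2 1 10 14 3 9 13 5)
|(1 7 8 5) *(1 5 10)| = 4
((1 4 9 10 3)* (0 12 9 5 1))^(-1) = (0 3 10 9 12)(1 5 4)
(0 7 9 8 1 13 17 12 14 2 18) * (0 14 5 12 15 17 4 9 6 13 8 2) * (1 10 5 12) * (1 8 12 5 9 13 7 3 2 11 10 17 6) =(0 3 2 18 14)(1 12 5 8 17 15 6 7)(4 13)(9 11 10) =[3, 12, 18, 2, 13, 8, 7, 1, 17, 11, 9, 10, 5, 4, 0, 6, 16, 15, 14]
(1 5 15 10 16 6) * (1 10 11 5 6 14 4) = [0, 6, 2, 3, 1, 15, 10, 7, 8, 9, 16, 5, 12, 13, 4, 11, 14] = (1 6 10 16 14 4)(5 15 11)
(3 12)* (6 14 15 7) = (3 12)(6 14 15 7) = [0, 1, 2, 12, 4, 5, 14, 6, 8, 9, 10, 11, 3, 13, 15, 7]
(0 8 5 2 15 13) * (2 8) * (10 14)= (0 2 15 13)(5 8)(10 14)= [2, 1, 15, 3, 4, 8, 6, 7, 5, 9, 14, 11, 12, 0, 10, 13]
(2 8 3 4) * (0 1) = (0 1)(2 8 3 4) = [1, 0, 8, 4, 2, 5, 6, 7, 3]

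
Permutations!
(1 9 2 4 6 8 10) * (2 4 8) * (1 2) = (1 9 4 6)(2 8 10) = [0, 9, 8, 3, 6, 5, 1, 7, 10, 4, 2]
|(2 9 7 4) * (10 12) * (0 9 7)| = 6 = |(0 9)(2 7 4)(10 12)|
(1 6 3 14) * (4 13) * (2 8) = (1 6 3 14)(2 8)(4 13) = [0, 6, 8, 14, 13, 5, 3, 7, 2, 9, 10, 11, 12, 4, 1]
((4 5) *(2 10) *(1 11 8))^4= ((1 11 8)(2 10)(4 5))^4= (1 11 8)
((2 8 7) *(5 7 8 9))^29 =(2 9 5 7)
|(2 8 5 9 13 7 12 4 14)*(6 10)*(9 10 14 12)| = |(2 8 5 10 6 14)(4 12)(7 9 13)| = 6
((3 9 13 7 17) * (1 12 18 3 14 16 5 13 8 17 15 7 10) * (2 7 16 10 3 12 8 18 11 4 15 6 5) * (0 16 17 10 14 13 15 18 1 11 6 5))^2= (0 2 5 17 3 1 10 4 12)(6 16 7 15 13 9 8 11 18)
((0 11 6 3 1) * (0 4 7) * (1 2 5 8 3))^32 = (0 6 4)(1 7 11) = ((0 11 6 1 4 7)(2 5 8 3))^32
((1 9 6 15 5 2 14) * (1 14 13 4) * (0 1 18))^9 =((0 1 9 6 15 5 2 13 4 18))^9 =(0 18 4 13 2 5 15 6 9 1)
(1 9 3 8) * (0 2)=(0 2)(1 9 3 8)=[2, 9, 0, 8, 4, 5, 6, 7, 1, 3]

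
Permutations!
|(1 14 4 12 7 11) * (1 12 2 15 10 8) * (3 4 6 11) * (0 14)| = 13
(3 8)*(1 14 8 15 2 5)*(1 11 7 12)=(1 14 8 3 15 2 5 11 7 12)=[0, 14, 5, 15, 4, 11, 6, 12, 3, 9, 10, 7, 1, 13, 8, 2]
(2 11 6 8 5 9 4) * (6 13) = [0, 1, 11, 3, 2, 9, 8, 7, 5, 4, 10, 13, 12, 6] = (2 11 13 6 8 5 9 4)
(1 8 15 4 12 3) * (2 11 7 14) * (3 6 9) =(1 8 15 4 12 6 9 3)(2 11 7 14) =[0, 8, 11, 1, 12, 5, 9, 14, 15, 3, 10, 7, 6, 13, 2, 4]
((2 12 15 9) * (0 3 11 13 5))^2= (0 11 5 3 13)(2 15)(9 12)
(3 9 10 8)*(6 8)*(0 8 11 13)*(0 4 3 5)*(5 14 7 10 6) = (0 8 14 7 10 5)(3 9 6 11 13 4) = [8, 1, 2, 9, 3, 0, 11, 10, 14, 6, 5, 13, 12, 4, 7]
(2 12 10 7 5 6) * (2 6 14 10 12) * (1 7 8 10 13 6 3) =[0, 7, 2, 1, 4, 14, 3, 5, 10, 9, 8, 11, 12, 6, 13] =(1 7 5 14 13 6 3)(8 10)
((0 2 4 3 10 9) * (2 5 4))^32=((0 5 4 3 10 9))^32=(0 4 10)(3 9 5)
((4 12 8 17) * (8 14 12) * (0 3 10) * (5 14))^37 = ((0 3 10)(4 8 17)(5 14 12))^37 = (0 3 10)(4 8 17)(5 14 12)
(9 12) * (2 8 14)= [0, 1, 8, 3, 4, 5, 6, 7, 14, 12, 10, 11, 9, 13, 2]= (2 8 14)(9 12)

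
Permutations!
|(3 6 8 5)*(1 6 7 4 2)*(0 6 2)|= 14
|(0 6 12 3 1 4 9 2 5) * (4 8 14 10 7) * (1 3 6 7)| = |(0 7 4 9 2 5)(1 8 14 10)(6 12)| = 12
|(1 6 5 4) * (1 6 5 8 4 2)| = 3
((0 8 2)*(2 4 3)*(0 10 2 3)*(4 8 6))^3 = (2 10)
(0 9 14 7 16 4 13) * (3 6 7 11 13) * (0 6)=(0 9 14 11 13 6 7 16 4 3)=[9, 1, 2, 0, 3, 5, 7, 16, 8, 14, 10, 13, 12, 6, 11, 15, 4]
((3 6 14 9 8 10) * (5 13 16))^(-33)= (16)(3 9)(6 8)(10 14)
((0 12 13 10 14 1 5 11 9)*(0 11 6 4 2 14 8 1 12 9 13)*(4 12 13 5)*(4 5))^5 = (0 14 5 11 10 12 2 1 9 13 6 4 8)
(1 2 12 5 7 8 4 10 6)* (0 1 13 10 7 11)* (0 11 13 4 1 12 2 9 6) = (0 12 5 13 10)(1 9 6 4 7 8) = [12, 9, 2, 3, 7, 13, 4, 8, 1, 6, 0, 11, 5, 10]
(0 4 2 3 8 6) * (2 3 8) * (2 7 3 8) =[4, 1, 2, 7, 8, 5, 0, 3, 6] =(0 4 8 6)(3 7)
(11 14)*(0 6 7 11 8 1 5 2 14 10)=(0 6 7 11 10)(1 5 2 14 8)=[6, 5, 14, 3, 4, 2, 7, 11, 1, 9, 0, 10, 12, 13, 8]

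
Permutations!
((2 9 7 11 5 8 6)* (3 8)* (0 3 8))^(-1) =(0 3)(2 6 8 5 11 7 9)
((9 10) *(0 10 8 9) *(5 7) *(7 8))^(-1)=((0 10)(5 8 9 7))^(-1)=(0 10)(5 7 9 8)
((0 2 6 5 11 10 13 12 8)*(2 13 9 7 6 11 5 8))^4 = (0 11 6 12 9)(2 7 13 10 8) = ((0 13 12 2 11 10 9 7 6 8))^4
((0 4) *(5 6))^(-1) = ((0 4)(5 6))^(-1) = (0 4)(5 6)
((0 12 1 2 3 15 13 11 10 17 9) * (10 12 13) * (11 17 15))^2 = ((0 13 17 9)(1 2 3 11 12)(10 15))^2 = (0 17)(1 3 12 2 11)(9 13)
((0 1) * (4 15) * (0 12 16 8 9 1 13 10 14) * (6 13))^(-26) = ((0 6 13 10 14)(1 12 16 8 9)(4 15))^(-26) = (0 14 10 13 6)(1 9 8 16 12)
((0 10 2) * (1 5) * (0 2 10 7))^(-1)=((10)(0 7)(1 5))^(-1)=(10)(0 7)(1 5)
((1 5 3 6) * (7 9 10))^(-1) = (1 6 3 5)(7 10 9)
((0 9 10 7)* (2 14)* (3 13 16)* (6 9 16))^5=(0 9 3 7 6 16 10 13)(2 14)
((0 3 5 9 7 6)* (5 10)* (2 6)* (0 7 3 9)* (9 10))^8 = (0 5 10)(2 7 6)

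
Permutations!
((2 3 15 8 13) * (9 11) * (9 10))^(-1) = ((2 3 15 8 13)(9 11 10))^(-1) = (2 13 8 15 3)(9 10 11)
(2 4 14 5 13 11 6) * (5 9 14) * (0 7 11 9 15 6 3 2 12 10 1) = (0 7 11 3 2 4 5 13 9 14 15 6 12 10 1) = [7, 0, 4, 2, 5, 13, 12, 11, 8, 14, 1, 3, 10, 9, 15, 6]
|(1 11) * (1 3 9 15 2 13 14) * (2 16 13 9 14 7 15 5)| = 12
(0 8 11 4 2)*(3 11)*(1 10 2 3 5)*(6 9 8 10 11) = (0 10 2)(1 11 4 3 6 9 8 5) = [10, 11, 0, 6, 3, 1, 9, 7, 5, 8, 2, 4]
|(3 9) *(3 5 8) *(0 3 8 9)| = 2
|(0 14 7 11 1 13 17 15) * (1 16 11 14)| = 10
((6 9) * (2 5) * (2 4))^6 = (9)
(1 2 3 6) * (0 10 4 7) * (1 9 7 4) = (0 10 1 2 3 6 9 7) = [10, 2, 3, 6, 4, 5, 9, 0, 8, 7, 1]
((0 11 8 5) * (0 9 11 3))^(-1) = (0 3)(5 8 11 9)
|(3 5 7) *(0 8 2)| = |(0 8 2)(3 5 7)| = 3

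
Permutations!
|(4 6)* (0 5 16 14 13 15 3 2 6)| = |(0 5 16 14 13 15 3 2 6 4)| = 10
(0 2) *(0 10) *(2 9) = [9, 1, 10, 3, 4, 5, 6, 7, 8, 2, 0] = (0 9 2 10)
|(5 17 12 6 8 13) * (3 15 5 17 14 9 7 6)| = 11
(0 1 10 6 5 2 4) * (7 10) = (0 1 7 10 6 5 2 4) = [1, 7, 4, 3, 0, 2, 5, 10, 8, 9, 6]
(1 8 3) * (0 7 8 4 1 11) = (0 7 8 3 11)(1 4) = [7, 4, 2, 11, 1, 5, 6, 8, 3, 9, 10, 0]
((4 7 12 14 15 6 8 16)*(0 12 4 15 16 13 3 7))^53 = ((0 12 14 16 15 6 8 13 3 7 4))^53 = (0 7 13 6 16 12 4 3 8 15 14)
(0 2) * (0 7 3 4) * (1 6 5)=(0 2 7 3 4)(1 6 5)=[2, 6, 7, 4, 0, 1, 5, 3]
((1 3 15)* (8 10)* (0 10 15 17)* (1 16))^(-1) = (0 17 3 1 16 15 8 10)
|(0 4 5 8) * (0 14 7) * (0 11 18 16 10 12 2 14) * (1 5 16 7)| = 30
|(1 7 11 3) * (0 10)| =|(0 10)(1 7 11 3)| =4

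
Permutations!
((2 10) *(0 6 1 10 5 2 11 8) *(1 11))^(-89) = ((0 6 11 8)(1 10)(2 5))^(-89) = (0 8 11 6)(1 10)(2 5)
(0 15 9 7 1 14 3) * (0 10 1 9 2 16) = (0 15 2 16)(1 14 3 10)(7 9) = [15, 14, 16, 10, 4, 5, 6, 9, 8, 7, 1, 11, 12, 13, 3, 2, 0]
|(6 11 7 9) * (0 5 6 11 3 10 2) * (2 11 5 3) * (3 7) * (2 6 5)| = 12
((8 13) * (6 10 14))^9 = (14)(8 13)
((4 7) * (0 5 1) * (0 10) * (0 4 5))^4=(1 5 7 4 10)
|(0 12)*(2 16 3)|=6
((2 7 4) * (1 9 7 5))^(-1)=(1 5 2 4 7 9)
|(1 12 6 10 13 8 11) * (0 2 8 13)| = 8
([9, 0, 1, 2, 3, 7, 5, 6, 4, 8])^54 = (0 2 4 9 1 3 8)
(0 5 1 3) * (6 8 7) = (0 5 1 3)(6 8 7) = [5, 3, 2, 0, 4, 1, 8, 6, 7]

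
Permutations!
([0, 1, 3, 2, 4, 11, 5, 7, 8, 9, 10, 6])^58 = (5 11 6)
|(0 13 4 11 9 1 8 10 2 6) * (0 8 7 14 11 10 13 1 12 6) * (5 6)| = 14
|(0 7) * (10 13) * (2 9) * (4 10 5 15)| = 10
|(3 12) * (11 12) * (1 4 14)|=|(1 4 14)(3 11 12)|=3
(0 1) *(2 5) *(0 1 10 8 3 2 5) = (0 10 8 3 2) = [10, 1, 0, 2, 4, 5, 6, 7, 3, 9, 8]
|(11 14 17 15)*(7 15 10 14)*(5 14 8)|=15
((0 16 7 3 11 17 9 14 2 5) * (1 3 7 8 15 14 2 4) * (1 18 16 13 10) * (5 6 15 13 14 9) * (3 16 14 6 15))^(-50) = ((0 6 3 11 17 5)(1 16 8 13 10)(2 15 9)(4 18 14))^(-50) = (0 17 3)(2 15 9)(4 18 14)(5 11 6)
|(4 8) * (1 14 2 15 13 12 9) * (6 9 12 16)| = 8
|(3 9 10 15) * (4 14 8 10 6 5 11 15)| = 12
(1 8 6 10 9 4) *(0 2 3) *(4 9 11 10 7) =(0 2 3)(1 8 6 7 4)(10 11) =[2, 8, 3, 0, 1, 5, 7, 4, 6, 9, 11, 10]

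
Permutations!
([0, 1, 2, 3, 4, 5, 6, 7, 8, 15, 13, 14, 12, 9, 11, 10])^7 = [0, 1, 2, 3, 4, 5, 6, 7, 8, 13, 15, 14, 12, 10, 11, 9]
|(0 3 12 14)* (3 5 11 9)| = |(0 5 11 9 3 12 14)| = 7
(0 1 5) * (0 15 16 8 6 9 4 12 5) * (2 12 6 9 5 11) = (0 1)(2 12 11)(4 6 5 15 16 8 9) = [1, 0, 12, 3, 6, 15, 5, 7, 9, 4, 10, 2, 11, 13, 14, 16, 8]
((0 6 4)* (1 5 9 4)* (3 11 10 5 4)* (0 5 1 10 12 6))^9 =((1 4 5 9 3 11 12 6 10))^9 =(12)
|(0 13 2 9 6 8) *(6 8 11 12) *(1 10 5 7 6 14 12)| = |(0 13 2 9 8)(1 10 5 7 6 11)(12 14)| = 30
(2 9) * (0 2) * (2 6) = (0 6 2 9) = [6, 1, 9, 3, 4, 5, 2, 7, 8, 0]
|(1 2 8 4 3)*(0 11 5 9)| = 20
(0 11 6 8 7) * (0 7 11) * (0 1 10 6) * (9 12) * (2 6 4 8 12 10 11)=(0 1 11)(2 6 12 9 10 4 8)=[1, 11, 6, 3, 8, 5, 12, 7, 2, 10, 4, 0, 9]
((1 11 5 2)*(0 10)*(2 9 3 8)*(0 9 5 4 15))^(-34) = (0 1 9 4 8)(2 10 11 3 15)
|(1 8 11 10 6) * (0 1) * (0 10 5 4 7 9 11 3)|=|(0 1 8 3)(4 7 9 11 5)(6 10)|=20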